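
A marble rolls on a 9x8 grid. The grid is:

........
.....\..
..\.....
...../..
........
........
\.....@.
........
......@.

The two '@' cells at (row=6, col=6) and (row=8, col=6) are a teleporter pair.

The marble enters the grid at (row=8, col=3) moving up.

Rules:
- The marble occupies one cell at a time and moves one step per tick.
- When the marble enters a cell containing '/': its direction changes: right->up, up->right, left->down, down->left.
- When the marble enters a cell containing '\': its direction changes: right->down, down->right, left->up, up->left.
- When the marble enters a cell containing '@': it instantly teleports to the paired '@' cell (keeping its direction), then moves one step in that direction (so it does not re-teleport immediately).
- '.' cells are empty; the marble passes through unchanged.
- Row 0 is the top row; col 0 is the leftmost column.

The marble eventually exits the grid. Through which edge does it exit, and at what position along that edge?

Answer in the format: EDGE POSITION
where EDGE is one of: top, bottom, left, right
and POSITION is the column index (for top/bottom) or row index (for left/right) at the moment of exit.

Answer: top 3

Derivation:
Step 1: enter (8,3), '.' pass, move up to (7,3)
Step 2: enter (7,3), '.' pass, move up to (6,3)
Step 3: enter (6,3), '.' pass, move up to (5,3)
Step 4: enter (5,3), '.' pass, move up to (4,3)
Step 5: enter (4,3), '.' pass, move up to (3,3)
Step 6: enter (3,3), '.' pass, move up to (2,3)
Step 7: enter (2,3), '.' pass, move up to (1,3)
Step 8: enter (1,3), '.' pass, move up to (0,3)
Step 9: enter (0,3), '.' pass, move up to (-1,3)
Step 10: at (-1,3) — EXIT via top edge, pos 3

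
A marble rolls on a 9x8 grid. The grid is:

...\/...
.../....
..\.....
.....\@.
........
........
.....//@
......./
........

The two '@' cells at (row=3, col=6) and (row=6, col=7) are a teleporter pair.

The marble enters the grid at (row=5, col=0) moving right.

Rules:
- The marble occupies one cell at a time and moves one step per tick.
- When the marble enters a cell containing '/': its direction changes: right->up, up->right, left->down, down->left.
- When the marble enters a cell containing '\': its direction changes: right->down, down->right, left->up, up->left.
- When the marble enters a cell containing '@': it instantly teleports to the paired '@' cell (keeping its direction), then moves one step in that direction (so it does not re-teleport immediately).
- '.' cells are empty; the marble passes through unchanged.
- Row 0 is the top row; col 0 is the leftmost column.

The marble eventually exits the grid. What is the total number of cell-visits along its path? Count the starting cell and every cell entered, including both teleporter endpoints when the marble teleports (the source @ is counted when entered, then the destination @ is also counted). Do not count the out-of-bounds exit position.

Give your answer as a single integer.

Answer: 8

Derivation:
Step 1: enter (5,0), '.' pass, move right to (5,1)
Step 2: enter (5,1), '.' pass, move right to (5,2)
Step 3: enter (5,2), '.' pass, move right to (5,3)
Step 4: enter (5,3), '.' pass, move right to (5,4)
Step 5: enter (5,4), '.' pass, move right to (5,5)
Step 6: enter (5,5), '.' pass, move right to (5,6)
Step 7: enter (5,6), '.' pass, move right to (5,7)
Step 8: enter (5,7), '.' pass, move right to (5,8)
Step 9: at (5,8) — EXIT via right edge, pos 5
Path length (cell visits): 8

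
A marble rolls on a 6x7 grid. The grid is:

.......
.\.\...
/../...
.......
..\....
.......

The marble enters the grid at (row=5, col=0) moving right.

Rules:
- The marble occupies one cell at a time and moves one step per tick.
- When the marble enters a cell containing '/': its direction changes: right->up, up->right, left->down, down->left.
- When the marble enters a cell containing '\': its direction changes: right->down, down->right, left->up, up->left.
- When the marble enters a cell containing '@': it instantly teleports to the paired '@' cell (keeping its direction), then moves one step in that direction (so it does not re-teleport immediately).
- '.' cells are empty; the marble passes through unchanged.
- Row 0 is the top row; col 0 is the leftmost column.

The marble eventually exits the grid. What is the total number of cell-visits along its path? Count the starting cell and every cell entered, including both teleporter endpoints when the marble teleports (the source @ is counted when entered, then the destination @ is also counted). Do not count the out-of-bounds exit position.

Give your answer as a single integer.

Answer: 7

Derivation:
Step 1: enter (5,0), '.' pass, move right to (5,1)
Step 2: enter (5,1), '.' pass, move right to (5,2)
Step 3: enter (5,2), '.' pass, move right to (5,3)
Step 4: enter (5,3), '.' pass, move right to (5,4)
Step 5: enter (5,4), '.' pass, move right to (5,5)
Step 6: enter (5,5), '.' pass, move right to (5,6)
Step 7: enter (5,6), '.' pass, move right to (5,7)
Step 8: at (5,7) — EXIT via right edge, pos 5
Path length (cell visits): 7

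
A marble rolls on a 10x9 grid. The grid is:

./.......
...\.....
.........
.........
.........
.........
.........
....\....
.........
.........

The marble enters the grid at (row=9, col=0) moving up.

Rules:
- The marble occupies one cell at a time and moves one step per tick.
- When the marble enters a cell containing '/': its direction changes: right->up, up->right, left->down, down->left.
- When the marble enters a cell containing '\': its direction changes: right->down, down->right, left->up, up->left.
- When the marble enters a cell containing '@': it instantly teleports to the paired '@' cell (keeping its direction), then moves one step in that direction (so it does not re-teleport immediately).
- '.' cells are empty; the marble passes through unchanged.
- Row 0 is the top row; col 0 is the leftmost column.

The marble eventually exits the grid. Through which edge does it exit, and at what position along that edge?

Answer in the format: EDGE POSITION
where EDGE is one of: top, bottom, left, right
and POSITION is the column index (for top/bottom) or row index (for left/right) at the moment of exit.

Step 1: enter (9,0), '.' pass, move up to (8,0)
Step 2: enter (8,0), '.' pass, move up to (7,0)
Step 3: enter (7,0), '.' pass, move up to (6,0)
Step 4: enter (6,0), '.' pass, move up to (5,0)
Step 5: enter (5,0), '.' pass, move up to (4,0)
Step 6: enter (4,0), '.' pass, move up to (3,0)
Step 7: enter (3,0), '.' pass, move up to (2,0)
Step 8: enter (2,0), '.' pass, move up to (1,0)
Step 9: enter (1,0), '.' pass, move up to (0,0)
Step 10: enter (0,0), '.' pass, move up to (-1,0)
Step 11: at (-1,0) — EXIT via top edge, pos 0

Answer: top 0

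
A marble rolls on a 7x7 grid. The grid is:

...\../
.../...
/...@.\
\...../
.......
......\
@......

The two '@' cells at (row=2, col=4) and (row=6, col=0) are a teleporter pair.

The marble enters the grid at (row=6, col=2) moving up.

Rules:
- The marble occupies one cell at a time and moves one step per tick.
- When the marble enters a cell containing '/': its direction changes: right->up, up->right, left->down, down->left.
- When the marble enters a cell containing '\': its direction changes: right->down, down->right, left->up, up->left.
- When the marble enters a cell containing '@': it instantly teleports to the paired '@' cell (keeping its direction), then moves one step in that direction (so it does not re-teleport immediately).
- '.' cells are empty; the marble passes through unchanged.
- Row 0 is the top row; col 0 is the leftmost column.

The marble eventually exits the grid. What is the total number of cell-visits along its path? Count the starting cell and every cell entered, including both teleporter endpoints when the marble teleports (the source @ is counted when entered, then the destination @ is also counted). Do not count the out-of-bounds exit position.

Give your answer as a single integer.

Step 1: enter (6,2), '.' pass, move up to (5,2)
Step 2: enter (5,2), '.' pass, move up to (4,2)
Step 3: enter (4,2), '.' pass, move up to (3,2)
Step 4: enter (3,2), '.' pass, move up to (2,2)
Step 5: enter (2,2), '.' pass, move up to (1,2)
Step 6: enter (1,2), '.' pass, move up to (0,2)
Step 7: enter (0,2), '.' pass, move up to (-1,2)
Step 8: at (-1,2) — EXIT via top edge, pos 2
Path length (cell visits): 7

Answer: 7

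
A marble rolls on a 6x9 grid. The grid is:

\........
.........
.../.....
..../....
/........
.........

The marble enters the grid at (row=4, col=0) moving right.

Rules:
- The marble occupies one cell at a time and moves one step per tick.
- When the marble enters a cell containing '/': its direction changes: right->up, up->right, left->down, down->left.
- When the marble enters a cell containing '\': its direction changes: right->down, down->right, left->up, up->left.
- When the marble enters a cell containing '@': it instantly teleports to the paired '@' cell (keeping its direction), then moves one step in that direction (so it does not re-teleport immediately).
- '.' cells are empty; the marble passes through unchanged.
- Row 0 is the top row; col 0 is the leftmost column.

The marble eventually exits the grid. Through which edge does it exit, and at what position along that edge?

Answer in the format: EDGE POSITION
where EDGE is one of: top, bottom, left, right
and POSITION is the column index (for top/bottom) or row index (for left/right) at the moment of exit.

Answer: left 0

Derivation:
Step 1: enter (4,0), '/' deflects right->up, move up to (3,0)
Step 2: enter (3,0), '.' pass, move up to (2,0)
Step 3: enter (2,0), '.' pass, move up to (1,0)
Step 4: enter (1,0), '.' pass, move up to (0,0)
Step 5: enter (0,0), '\' deflects up->left, move left to (0,-1)
Step 6: at (0,-1) — EXIT via left edge, pos 0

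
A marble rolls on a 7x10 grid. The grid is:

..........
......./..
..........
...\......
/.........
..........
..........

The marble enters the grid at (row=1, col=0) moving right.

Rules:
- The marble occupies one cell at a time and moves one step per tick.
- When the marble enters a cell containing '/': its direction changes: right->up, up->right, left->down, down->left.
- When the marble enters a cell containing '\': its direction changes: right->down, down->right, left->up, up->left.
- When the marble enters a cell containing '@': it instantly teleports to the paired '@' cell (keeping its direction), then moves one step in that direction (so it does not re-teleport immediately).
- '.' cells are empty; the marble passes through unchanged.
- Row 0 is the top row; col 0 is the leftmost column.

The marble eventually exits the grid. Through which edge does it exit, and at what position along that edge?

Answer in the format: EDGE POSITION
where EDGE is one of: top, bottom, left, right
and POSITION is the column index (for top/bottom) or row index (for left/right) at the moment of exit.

Step 1: enter (1,0), '.' pass, move right to (1,1)
Step 2: enter (1,1), '.' pass, move right to (1,2)
Step 3: enter (1,2), '.' pass, move right to (1,3)
Step 4: enter (1,3), '.' pass, move right to (1,4)
Step 5: enter (1,4), '.' pass, move right to (1,5)
Step 6: enter (1,5), '.' pass, move right to (1,6)
Step 7: enter (1,6), '.' pass, move right to (1,7)
Step 8: enter (1,7), '/' deflects right->up, move up to (0,7)
Step 9: enter (0,7), '.' pass, move up to (-1,7)
Step 10: at (-1,7) — EXIT via top edge, pos 7

Answer: top 7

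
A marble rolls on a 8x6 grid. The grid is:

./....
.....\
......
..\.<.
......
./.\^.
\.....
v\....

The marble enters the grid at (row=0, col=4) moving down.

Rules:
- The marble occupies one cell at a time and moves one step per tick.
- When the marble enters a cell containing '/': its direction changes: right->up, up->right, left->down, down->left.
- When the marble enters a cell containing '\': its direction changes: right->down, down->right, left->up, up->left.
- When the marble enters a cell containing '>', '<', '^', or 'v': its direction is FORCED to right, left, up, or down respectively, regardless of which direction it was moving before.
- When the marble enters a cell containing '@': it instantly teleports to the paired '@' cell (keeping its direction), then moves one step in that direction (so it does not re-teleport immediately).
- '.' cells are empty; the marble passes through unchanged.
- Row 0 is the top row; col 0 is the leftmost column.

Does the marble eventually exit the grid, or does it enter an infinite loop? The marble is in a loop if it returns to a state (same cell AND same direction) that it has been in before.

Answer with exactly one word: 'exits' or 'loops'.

Answer: exits

Derivation:
Step 1: enter (0,4), '.' pass, move down to (1,4)
Step 2: enter (1,4), '.' pass, move down to (2,4)
Step 3: enter (2,4), '.' pass, move down to (3,4)
Step 4: enter (3,4), '<' forces down->left, move left to (3,3)
Step 5: enter (3,3), '.' pass, move left to (3,2)
Step 6: enter (3,2), '\' deflects left->up, move up to (2,2)
Step 7: enter (2,2), '.' pass, move up to (1,2)
Step 8: enter (1,2), '.' pass, move up to (0,2)
Step 9: enter (0,2), '.' pass, move up to (-1,2)
Step 10: at (-1,2) — EXIT via top edge, pos 2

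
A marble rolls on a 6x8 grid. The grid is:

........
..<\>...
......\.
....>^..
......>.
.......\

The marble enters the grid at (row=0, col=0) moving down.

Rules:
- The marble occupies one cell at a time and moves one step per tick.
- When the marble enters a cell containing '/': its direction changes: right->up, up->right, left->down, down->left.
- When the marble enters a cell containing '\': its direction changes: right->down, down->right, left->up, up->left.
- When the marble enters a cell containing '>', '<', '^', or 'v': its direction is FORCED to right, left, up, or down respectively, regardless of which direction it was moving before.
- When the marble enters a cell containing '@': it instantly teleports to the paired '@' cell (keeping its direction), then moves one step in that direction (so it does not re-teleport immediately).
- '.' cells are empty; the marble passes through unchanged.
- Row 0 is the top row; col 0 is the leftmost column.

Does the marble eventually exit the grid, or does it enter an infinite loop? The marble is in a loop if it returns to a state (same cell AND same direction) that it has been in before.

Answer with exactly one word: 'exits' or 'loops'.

Answer: exits

Derivation:
Step 1: enter (0,0), '.' pass, move down to (1,0)
Step 2: enter (1,0), '.' pass, move down to (2,0)
Step 3: enter (2,0), '.' pass, move down to (3,0)
Step 4: enter (3,0), '.' pass, move down to (4,0)
Step 5: enter (4,0), '.' pass, move down to (5,0)
Step 6: enter (5,0), '.' pass, move down to (6,0)
Step 7: at (6,0) — EXIT via bottom edge, pos 0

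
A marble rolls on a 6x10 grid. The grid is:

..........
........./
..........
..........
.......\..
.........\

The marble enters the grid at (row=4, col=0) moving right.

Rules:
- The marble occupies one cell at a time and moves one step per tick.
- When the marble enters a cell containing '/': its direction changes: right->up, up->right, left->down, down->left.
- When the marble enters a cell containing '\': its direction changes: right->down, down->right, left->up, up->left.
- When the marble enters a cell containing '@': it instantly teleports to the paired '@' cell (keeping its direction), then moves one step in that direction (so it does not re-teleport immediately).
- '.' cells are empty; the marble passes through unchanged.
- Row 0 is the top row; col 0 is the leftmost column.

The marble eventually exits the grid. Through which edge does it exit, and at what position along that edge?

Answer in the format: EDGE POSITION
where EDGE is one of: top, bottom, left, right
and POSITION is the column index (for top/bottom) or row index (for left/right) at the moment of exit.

Step 1: enter (4,0), '.' pass, move right to (4,1)
Step 2: enter (4,1), '.' pass, move right to (4,2)
Step 3: enter (4,2), '.' pass, move right to (4,3)
Step 4: enter (4,3), '.' pass, move right to (4,4)
Step 5: enter (4,4), '.' pass, move right to (4,5)
Step 6: enter (4,5), '.' pass, move right to (4,6)
Step 7: enter (4,6), '.' pass, move right to (4,7)
Step 8: enter (4,7), '\' deflects right->down, move down to (5,7)
Step 9: enter (5,7), '.' pass, move down to (6,7)
Step 10: at (6,7) — EXIT via bottom edge, pos 7

Answer: bottom 7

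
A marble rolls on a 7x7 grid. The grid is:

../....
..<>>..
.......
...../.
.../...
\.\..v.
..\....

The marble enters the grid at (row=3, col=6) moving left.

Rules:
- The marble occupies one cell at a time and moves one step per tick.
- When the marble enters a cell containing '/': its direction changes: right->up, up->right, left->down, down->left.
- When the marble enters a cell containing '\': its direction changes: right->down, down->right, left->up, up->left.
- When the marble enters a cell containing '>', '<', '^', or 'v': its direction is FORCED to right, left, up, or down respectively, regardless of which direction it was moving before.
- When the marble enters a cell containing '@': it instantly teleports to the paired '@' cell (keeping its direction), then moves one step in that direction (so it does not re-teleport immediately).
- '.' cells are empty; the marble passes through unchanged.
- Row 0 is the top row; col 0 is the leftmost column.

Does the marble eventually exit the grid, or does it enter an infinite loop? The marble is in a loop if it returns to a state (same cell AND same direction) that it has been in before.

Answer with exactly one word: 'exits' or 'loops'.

Step 1: enter (3,6), '.' pass, move left to (3,5)
Step 2: enter (3,5), '/' deflects left->down, move down to (4,5)
Step 3: enter (4,5), '.' pass, move down to (5,5)
Step 4: enter (5,5), 'v' forces down->down, move down to (6,5)
Step 5: enter (6,5), '.' pass, move down to (7,5)
Step 6: at (7,5) — EXIT via bottom edge, pos 5

Answer: exits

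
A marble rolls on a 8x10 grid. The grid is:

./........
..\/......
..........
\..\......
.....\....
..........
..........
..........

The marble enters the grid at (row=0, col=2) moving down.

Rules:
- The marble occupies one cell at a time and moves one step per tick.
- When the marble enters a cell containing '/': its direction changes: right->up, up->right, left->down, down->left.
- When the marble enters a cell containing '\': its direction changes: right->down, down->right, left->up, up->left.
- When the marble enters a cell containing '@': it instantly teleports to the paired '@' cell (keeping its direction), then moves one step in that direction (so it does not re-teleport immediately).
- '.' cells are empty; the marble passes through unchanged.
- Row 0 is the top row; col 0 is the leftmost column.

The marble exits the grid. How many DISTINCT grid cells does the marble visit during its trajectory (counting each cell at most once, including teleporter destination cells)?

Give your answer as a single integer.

Answer: 4

Derivation:
Step 1: enter (0,2), '.' pass, move down to (1,2)
Step 2: enter (1,2), '\' deflects down->right, move right to (1,3)
Step 3: enter (1,3), '/' deflects right->up, move up to (0,3)
Step 4: enter (0,3), '.' pass, move up to (-1,3)
Step 5: at (-1,3) — EXIT via top edge, pos 3
Distinct cells visited: 4 (path length 4)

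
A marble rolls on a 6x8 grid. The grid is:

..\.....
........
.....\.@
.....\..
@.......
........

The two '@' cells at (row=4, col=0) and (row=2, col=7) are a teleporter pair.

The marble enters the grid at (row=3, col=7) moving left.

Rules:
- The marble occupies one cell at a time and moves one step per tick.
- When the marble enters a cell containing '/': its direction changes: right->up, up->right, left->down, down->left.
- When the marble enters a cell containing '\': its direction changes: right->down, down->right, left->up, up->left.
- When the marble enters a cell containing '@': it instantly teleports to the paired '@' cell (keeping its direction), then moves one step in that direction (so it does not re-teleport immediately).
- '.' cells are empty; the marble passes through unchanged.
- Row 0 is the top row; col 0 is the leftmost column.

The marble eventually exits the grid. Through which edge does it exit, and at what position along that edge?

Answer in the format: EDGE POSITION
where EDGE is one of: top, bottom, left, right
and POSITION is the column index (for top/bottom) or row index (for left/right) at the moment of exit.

Step 1: enter (3,7), '.' pass, move left to (3,6)
Step 2: enter (3,6), '.' pass, move left to (3,5)
Step 3: enter (3,5), '\' deflects left->up, move up to (2,5)
Step 4: enter (2,5), '\' deflects up->left, move left to (2,4)
Step 5: enter (2,4), '.' pass, move left to (2,3)
Step 6: enter (2,3), '.' pass, move left to (2,2)
Step 7: enter (2,2), '.' pass, move left to (2,1)
Step 8: enter (2,1), '.' pass, move left to (2,0)
Step 9: enter (2,0), '.' pass, move left to (2,-1)
Step 10: at (2,-1) — EXIT via left edge, pos 2

Answer: left 2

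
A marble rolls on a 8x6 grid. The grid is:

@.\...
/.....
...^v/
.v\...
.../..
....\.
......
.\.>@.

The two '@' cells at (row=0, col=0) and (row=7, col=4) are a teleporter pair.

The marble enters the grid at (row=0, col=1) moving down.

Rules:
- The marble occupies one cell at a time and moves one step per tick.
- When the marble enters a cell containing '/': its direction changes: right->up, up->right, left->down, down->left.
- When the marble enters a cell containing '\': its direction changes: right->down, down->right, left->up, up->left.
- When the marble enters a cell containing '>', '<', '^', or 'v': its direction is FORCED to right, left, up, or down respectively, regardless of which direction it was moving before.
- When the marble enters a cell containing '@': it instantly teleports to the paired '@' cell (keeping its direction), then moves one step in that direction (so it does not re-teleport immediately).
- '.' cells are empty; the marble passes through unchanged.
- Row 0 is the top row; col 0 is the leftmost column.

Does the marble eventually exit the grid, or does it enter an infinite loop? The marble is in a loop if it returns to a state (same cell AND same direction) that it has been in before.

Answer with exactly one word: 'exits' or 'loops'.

Step 1: enter (0,1), '.' pass, move down to (1,1)
Step 2: enter (1,1), '.' pass, move down to (2,1)
Step 3: enter (2,1), '.' pass, move down to (3,1)
Step 4: enter (3,1), 'v' forces down->down, move down to (4,1)
Step 5: enter (4,1), '.' pass, move down to (5,1)
Step 6: enter (5,1), '.' pass, move down to (6,1)
Step 7: enter (6,1), '.' pass, move down to (7,1)
Step 8: enter (7,1), '\' deflects down->right, move right to (7,2)
Step 9: enter (7,2), '.' pass, move right to (7,3)
Step 10: enter (7,3), '>' forces right->right, move right to (7,4)
Step 11: enter (7,4), '@' teleport (7,4)->(0,0), also enter (0,0), move right to (0,1)
Step 12: enter (0,1), '.' pass, move right to (0,2)
Step 13: enter (0,2), '\' deflects right->down, move down to (1,2)
Step 14: enter (1,2), '.' pass, move down to (2,2)
Step 15: enter (2,2), '.' pass, move down to (3,2)
Step 16: enter (3,2), '\' deflects down->right, move right to (3,3)
Step 17: enter (3,3), '.' pass, move right to (3,4)
Step 18: enter (3,4), '.' pass, move right to (3,5)
Step 19: enter (3,5), '.' pass, move right to (3,6)
Step 20: at (3,6) — EXIT via right edge, pos 3

Answer: exits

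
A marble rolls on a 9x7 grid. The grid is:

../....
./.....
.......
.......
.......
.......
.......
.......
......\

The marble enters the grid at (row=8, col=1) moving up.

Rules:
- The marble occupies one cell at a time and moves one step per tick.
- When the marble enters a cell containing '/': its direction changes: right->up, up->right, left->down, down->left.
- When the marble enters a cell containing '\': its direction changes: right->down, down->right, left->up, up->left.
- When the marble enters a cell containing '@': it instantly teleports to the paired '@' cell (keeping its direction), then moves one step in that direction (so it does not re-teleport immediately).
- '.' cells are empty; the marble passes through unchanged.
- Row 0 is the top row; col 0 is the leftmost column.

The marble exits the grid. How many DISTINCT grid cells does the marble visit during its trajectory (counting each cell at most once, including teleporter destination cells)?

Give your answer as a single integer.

Step 1: enter (8,1), '.' pass, move up to (7,1)
Step 2: enter (7,1), '.' pass, move up to (6,1)
Step 3: enter (6,1), '.' pass, move up to (5,1)
Step 4: enter (5,1), '.' pass, move up to (4,1)
Step 5: enter (4,1), '.' pass, move up to (3,1)
Step 6: enter (3,1), '.' pass, move up to (2,1)
Step 7: enter (2,1), '.' pass, move up to (1,1)
Step 8: enter (1,1), '/' deflects up->right, move right to (1,2)
Step 9: enter (1,2), '.' pass, move right to (1,3)
Step 10: enter (1,3), '.' pass, move right to (1,4)
Step 11: enter (1,4), '.' pass, move right to (1,5)
Step 12: enter (1,5), '.' pass, move right to (1,6)
Step 13: enter (1,6), '.' pass, move right to (1,7)
Step 14: at (1,7) — EXIT via right edge, pos 1
Distinct cells visited: 13 (path length 13)

Answer: 13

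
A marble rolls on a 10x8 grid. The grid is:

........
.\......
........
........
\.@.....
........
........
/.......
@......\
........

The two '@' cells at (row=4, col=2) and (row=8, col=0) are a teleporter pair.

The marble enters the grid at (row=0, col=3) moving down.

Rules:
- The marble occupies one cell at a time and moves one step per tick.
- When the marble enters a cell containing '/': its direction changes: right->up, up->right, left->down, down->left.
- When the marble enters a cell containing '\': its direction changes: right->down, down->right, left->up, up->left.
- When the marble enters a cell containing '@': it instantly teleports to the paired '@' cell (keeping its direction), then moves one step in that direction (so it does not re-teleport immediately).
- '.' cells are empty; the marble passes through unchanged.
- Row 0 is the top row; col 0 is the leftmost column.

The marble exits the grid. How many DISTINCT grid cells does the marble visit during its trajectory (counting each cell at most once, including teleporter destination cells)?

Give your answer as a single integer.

Step 1: enter (0,3), '.' pass, move down to (1,3)
Step 2: enter (1,3), '.' pass, move down to (2,3)
Step 3: enter (2,3), '.' pass, move down to (3,3)
Step 4: enter (3,3), '.' pass, move down to (4,3)
Step 5: enter (4,3), '.' pass, move down to (5,3)
Step 6: enter (5,3), '.' pass, move down to (6,3)
Step 7: enter (6,3), '.' pass, move down to (7,3)
Step 8: enter (7,3), '.' pass, move down to (8,3)
Step 9: enter (8,3), '.' pass, move down to (9,3)
Step 10: enter (9,3), '.' pass, move down to (10,3)
Step 11: at (10,3) — EXIT via bottom edge, pos 3
Distinct cells visited: 10 (path length 10)

Answer: 10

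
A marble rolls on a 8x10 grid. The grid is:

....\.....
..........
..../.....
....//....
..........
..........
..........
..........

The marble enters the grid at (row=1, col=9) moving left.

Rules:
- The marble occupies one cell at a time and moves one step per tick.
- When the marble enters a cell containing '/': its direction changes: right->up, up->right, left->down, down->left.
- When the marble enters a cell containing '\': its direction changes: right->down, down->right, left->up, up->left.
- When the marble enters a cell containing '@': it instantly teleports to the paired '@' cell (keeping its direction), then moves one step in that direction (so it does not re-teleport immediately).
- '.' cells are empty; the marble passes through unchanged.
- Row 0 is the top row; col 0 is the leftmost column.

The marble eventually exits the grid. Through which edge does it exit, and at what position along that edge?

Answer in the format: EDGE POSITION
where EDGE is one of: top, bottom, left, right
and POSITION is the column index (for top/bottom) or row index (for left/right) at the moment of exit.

Step 1: enter (1,9), '.' pass, move left to (1,8)
Step 2: enter (1,8), '.' pass, move left to (1,7)
Step 3: enter (1,7), '.' pass, move left to (1,6)
Step 4: enter (1,6), '.' pass, move left to (1,5)
Step 5: enter (1,5), '.' pass, move left to (1,4)
Step 6: enter (1,4), '.' pass, move left to (1,3)
Step 7: enter (1,3), '.' pass, move left to (1,2)
Step 8: enter (1,2), '.' pass, move left to (1,1)
Step 9: enter (1,1), '.' pass, move left to (1,0)
Step 10: enter (1,0), '.' pass, move left to (1,-1)
Step 11: at (1,-1) — EXIT via left edge, pos 1

Answer: left 1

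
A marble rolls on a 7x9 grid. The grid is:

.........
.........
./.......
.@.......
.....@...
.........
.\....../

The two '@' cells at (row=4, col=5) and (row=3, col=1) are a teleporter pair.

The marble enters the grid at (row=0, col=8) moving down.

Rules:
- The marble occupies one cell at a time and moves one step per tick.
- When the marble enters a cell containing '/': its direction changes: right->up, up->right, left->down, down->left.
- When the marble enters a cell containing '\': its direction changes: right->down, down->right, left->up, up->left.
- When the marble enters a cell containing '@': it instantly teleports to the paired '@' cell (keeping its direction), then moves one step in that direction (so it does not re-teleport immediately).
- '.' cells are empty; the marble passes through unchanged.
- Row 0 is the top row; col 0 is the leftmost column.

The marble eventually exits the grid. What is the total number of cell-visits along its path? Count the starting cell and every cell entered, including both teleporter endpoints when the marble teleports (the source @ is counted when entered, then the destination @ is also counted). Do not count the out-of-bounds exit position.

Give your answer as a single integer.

Step 1: enter (0,8), '.' pass, move down to (1,8)
Step 2: enter (1,8), '.' pass, move down to (2,8)
Step 3: enter (2,8), '.' pass, move down to (3,8)
Step 4: enter (3,8), '.' pass, move down to (4,8)
Step 5: enter (4,8), '.' pass, move down to (5,8)
Step 6: enter (5,8), '.' pass, move down to (6,8)
Step 7: enter (6,8), '/' deflects down->left, move left to (6,7)
Step 8: enter (6,7), '.' pass, move left to (6,6)
Step 9: enter (6,6), '.' pass, move left to (6,5)
Step 10: enter (6,5), '.' pass, move left to (6,4)
Step 11: enter (6,4), '.' pass, move left to (6,3)
Step 12: enter (6,3), '.' pass, move left to (6,2)
Step 13: enter (6,2), '.' pass, move left to (6,1)
Step 14: enter (6,1), '\' deflects left->up, move up to (5,1)
Step 15: enter (5,1), '.' pass, move up to (4,1)
Step 16: enter (4,1), '.' pass, move up to (3,1)
Step 17: enter (3,1), '@' teleport (3,1)->(4,5), also enter (4,5), move up to (3,5)
Step 18: enter (3,5), '.' pass, move up to (2,5)
Step 19: enter (2,5), '.' pass, move up to (1,5)
Step 20: enter (1,5), '.' pass, move up to (0,5)
Step 21: enter (0,5), '.' pass, move up to (-1,5)
Step 22: at (-1,5) — EXIT via top edge, pos 5
Path length (cell visits): 22

Answer: 22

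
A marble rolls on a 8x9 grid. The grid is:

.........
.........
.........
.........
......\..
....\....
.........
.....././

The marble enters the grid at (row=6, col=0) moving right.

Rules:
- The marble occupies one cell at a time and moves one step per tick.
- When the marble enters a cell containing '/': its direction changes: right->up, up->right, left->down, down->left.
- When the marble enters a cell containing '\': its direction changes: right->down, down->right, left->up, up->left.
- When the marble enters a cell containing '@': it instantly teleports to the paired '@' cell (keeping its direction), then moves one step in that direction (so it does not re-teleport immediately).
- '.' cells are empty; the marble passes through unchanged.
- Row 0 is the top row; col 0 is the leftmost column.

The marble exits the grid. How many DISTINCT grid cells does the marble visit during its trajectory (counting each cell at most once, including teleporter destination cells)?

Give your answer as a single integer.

Step 1: enter (6,0), '.' pass, move right to (6,1)
Step 2: enter (6,1), '.' pass, move right to (6,2)
Step 3: enter (6,2), '.' pass, move right to (6,3)
Step 4: enter (6,3), '.' pass, move right to (6,4)
Step 5: enter (6,4), '.' pass, move right to (6,5)
Step 6: enter (6,5), '.' pass, move right to (6,6)
Step 7: enter (6,6), '.' pass, move right to (6,7)
Step 8: enter (6,7), '.' pass, move right to (6,8)
Step 9: enter (6,8), '.' pass, move right to (6,9)
Step 10: at (6,9) — EXIT via right edge, pos 6
Distinct cells visited: 9 (path length 9)

Answer: 9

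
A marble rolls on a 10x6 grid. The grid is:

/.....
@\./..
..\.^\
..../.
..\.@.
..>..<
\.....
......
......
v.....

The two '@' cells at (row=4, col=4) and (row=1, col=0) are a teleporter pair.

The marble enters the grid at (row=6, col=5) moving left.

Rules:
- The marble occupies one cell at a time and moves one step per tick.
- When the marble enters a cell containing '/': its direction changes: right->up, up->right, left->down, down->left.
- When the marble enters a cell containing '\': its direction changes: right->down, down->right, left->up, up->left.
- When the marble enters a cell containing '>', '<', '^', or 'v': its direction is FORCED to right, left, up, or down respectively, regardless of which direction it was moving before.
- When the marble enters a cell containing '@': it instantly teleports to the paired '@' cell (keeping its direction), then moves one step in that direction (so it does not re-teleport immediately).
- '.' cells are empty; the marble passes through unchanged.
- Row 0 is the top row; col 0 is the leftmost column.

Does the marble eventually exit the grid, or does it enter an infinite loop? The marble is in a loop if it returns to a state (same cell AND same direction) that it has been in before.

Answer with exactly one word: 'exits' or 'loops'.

Answer: exits

Derivation:
Step 1: enter (6,5), '.' pass, move left to (6,4)
Step 2: enter (6,4), '.' pass, move left to (6,3)
Step 3: enter (6,3), '.' pass, move left to (6,2)
Step 4: enter (6,2), '.' pass, move left to (6,1)
Step 5: enter (6,1), '.' pass, move left to (6,0)
Step 6: enter (6,0), '\' deflects left->up, move up to (5,0)
Step 7: enter (5,0), '.' pass, move up to (4,0)
Step 8: enter (4,0), '.' pass, move up to (3,0)
Step 9: enter (3,0), '.' pass, move up to (2,0)
Step 10: enter (2,0), '.' pass, move up to (1,0)
Step 11: enter (1,0), '@' teleport (1,0)->(4,4), also enter (4,4), move up to (3,4)
Step 12: enter (3,4), '/' deflects up->right, move right to (3,5)
Step 13: enter (3,5), '.' pass, move right to (3,6)
Step 14: at (3,6) — EXIT via right edge, pos 3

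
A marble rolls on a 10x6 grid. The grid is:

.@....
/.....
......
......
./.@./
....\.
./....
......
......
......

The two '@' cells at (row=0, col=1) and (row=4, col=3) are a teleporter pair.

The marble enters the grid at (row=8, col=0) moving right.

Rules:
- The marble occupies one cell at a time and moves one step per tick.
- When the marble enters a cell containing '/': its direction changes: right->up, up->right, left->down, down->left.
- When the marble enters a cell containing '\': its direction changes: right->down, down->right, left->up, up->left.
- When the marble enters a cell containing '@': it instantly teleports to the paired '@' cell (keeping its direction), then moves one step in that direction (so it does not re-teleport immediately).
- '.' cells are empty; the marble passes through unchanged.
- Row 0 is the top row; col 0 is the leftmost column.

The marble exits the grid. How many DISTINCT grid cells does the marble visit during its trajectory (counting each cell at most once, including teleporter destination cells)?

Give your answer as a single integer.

Step 1: enter (8,0), '.' pass, move right to (8,1)
Step 2: enter (8,1), '.' pass, move right to (8,2)
Step 3: enter (8,2), '.' pass, move right to (8,3)
Step 4: enter (8,3), '.' pass, move right to (8,4)
Step 5: enter (8,4), '.' pass, move right to (8,5)
Step 6: enter (8,5), '.' pass, move right to (8,6)
Step 7: at (8,6) — EXIT via right edge, pos 8
Distinct cells visited: 6 (path length 6)

Answer: 6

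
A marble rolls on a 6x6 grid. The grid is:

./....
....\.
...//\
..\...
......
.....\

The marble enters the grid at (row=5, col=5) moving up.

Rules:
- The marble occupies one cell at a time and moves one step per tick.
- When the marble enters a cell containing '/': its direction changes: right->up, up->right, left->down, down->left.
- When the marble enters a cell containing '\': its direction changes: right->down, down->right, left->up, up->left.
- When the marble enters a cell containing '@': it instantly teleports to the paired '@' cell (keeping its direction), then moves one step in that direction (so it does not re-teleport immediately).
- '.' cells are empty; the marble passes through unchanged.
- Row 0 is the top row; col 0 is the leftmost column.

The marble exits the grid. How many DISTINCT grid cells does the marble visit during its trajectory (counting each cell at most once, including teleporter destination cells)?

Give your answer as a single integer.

Step 1: enter (5,5), '\' deflects up->left, move left to (5,4)
Step 2: enter (5,4), '.' pass, move left to (5,3)
Step 3: enter (5,3), '.' pass, move left to (5,2)
Step 4: enter (5,2), '.' pass, move left to (5,1)
Step 5: enter (5,1), '.' pass, move left to (5,0)
Step 6: enter (5,0), '.' pass, move left to (5,-1)
Step 7: at (5,-1) — EXIT via left edge, pos 5
Distinct cells visited: 6 (path length 6)

Answer: 6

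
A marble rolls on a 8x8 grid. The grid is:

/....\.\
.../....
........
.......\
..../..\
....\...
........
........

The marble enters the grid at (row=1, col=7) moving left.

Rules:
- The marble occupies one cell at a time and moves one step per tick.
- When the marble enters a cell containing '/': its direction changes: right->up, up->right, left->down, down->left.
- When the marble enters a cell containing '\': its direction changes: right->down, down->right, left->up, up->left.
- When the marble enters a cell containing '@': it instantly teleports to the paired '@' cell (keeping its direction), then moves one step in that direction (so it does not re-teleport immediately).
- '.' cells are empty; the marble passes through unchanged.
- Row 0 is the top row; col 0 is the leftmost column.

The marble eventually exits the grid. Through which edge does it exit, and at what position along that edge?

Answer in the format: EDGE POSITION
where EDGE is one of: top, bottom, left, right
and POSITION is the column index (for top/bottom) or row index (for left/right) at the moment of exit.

Step 1: enter (1,7), '.' pass, move left to (1,6)
Step 2: enter (1,6), '.' pass, move left to (1,5)
Step 3: enter (1,5), '.' pass, move left to (1,4)
Step 4: enter (1,4), '.' pass, move left to (1,3)
Step 5: enter (1,3), '/' deflects left->down, move down to (2,3)
Step 6: enter (2,3), '.' pass, move down to (3,3)
Step 7: enter (3,3), '.' pass, move down to (4,3)
Step 8: enter (4,3), '.' pass, move down to (5,3)
Step 9: enter (5,3), '.' pass, move down to (6,3)
Step 10: enter (6,3), '.' pass, move down to (7,3)
Step 11: enter (7,3), '.' pass, move down to (8,3)
Step 12: at (8,3) — EXIT via bottom edge, pos 3

Answer: bottom 3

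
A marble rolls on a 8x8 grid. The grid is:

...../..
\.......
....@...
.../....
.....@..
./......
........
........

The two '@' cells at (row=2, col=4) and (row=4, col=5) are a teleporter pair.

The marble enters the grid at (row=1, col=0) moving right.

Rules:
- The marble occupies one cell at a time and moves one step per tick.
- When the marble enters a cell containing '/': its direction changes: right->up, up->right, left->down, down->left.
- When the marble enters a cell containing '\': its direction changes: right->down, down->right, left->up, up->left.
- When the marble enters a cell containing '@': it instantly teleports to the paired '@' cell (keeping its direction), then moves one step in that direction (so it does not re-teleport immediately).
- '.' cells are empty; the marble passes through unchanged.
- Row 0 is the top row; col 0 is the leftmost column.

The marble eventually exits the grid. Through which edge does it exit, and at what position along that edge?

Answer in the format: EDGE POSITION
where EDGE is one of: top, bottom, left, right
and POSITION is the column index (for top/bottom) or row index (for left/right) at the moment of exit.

Step 1: enter (1,0), '\' deflects right->down, move down to (2,0)
Step 2: enter (2,0), '.' pass, move down to (3,0)
Step 3: enter (3,0), '.' pass, move down to (4,0)
Step 4: enter (4,0), '.' pass, move down to (5,0)
Step 5: enter (5,0), '.' pass, move down to (6,0)
Step 6: enter (6,0), '.' pass, move down to (7,0)
Step 7: enter (7,0), '.' pass, move down to (8,0)
Step 8: at (8,0) — EXIT via bottom edge, pos 0

Answer: bottom 0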